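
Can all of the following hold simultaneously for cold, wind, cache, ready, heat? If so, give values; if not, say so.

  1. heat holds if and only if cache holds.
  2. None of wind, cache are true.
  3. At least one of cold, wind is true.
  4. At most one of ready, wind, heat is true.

cold: True; wind: False; cache: False; ready: False; heat: False

  (1) heat=F, cache=F — same ✓
  (2) {wind, cache}: 0 true — none ✓
  (3) {cold, wind}: 1 true — at least one ✓
  (4) {ready, wind, heat}: 0 true — at most one ✓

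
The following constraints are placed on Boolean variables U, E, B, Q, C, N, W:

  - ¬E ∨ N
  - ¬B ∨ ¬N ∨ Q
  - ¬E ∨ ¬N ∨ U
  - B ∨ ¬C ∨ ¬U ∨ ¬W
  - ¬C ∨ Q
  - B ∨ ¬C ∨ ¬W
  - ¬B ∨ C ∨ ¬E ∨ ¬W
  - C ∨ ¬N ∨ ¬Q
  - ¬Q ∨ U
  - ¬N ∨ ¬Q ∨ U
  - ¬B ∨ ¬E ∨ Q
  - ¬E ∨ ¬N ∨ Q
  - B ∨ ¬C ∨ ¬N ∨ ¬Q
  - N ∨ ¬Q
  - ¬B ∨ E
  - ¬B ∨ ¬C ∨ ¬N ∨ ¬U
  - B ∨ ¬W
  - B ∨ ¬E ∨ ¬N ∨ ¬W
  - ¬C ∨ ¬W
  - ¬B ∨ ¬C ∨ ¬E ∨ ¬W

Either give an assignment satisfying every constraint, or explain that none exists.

U = False, E = False, B = False, Q = False, C = False, N = True, W = False

Set U = False.
  then (¬Q ∨ U) forces Q = False.
  then (¬C ∨ Q) forces C = False.
Try E = True:
  (¬E ∨ N) forces N = True.
  clause (¬E ∨ ¬N ∨ U) is falsified — backtrack.
So E = False.
  then (¬B ∨ E) forces B = False.
  then (B ∨ ¬W) forces W = False.
Set N = True.
All clauses satisfied.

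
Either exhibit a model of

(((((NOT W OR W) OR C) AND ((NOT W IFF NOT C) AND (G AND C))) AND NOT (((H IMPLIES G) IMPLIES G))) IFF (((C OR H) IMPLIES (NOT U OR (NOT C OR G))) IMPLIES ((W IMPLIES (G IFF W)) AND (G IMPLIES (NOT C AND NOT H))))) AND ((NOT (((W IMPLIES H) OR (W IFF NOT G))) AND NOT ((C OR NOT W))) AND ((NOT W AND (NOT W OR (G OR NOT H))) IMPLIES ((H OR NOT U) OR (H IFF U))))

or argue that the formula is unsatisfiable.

Unsatisfiable — no assignment works.

Case W = True: the formula simplifies to (((C AND (G AND C)) AND NOT (((H IMPLIES G) IMPLIES G))) IFF (((C OR H) IMPLIES (NOT U OR (NOT C OR G))) IMPLIES (G AND (G IMPLIES (NOT C AND NOT H))))) AND (NOT ((H OR NOT G)) AND NOT C).
  G = True: simplifies to NOT ((NOT C AND NOT H)) AND (NOT H AND NOT C).
    H = True: the conjunct NOT H is False.
    H = False: simplifies to NOT (NOT C) AND NOT C.
      C = True: the conjunct NOT C is False.
      C = False: the conjunct NOT (NOT C) becomes NOT (NOT False) = False.
  G = False: the conjunct NOT ((H OR NOT G)) becomes NOT ((H OR True)) = False.
Case W = False: the conjunct NOT (((W IMPLIES H) OR (W IFF NOT G))) becomes NOT ((True OR G)) = False.
Both cases fail — unsatisfiable.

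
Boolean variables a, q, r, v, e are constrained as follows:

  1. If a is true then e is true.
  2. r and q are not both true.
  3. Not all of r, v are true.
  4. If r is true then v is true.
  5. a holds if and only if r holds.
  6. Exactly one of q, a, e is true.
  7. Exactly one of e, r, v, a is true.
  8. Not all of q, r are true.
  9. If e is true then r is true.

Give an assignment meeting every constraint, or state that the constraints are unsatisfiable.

a = False, q = True, r = False, v = True, e = False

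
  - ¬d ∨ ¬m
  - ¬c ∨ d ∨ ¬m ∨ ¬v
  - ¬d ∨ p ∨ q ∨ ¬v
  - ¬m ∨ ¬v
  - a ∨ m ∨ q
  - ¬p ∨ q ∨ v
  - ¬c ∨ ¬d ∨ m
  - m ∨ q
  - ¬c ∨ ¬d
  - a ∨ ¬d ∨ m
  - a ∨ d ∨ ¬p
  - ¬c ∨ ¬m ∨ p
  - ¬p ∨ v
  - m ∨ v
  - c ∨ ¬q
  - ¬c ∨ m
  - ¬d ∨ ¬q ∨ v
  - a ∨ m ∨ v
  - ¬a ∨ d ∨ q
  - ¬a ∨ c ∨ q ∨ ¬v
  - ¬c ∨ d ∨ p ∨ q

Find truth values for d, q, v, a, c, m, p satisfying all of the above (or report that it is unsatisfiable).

Try d = True:
  (¬d ∨ ¬m) forces m = False.
  (¬c ∨ ¬d ∨ m) forces c = False.
  (m ∨ q) forces q = True.
  clause (c ∨ ¬q) is falsified — backtrack.
So d = False.
Set q = False.
  then (m ∨ q) forces m = True.
  then (¬a ∨ d ∨ q) forces a = False.
  then (¬m ∨ ¬v) forces v = False.
  then (¬p ∨ q ∨ v) forces p = False.
  then (¬c ∨ ¬m ∨ p) forces c = False.
All clauses satisfied.

d = False, q = False, v = False, a = False, c = False, m = True, p = False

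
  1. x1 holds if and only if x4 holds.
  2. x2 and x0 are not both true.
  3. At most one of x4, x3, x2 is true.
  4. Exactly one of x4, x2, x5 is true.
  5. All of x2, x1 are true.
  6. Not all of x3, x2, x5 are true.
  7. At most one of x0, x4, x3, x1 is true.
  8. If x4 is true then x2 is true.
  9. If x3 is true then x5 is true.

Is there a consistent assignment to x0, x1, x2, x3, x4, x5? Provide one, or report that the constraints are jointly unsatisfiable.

Case x1 = True:
  (1) with x1=T forces x4 = True.
  Constraint (7) is violated (x4=T, x1=T) — contradiction.
Case x1 = False:
  Constraint (5) is violated (x1=F) — contradiction.
Both cases fail — unsatisfiable.

Unsatisfiable — no assignment works.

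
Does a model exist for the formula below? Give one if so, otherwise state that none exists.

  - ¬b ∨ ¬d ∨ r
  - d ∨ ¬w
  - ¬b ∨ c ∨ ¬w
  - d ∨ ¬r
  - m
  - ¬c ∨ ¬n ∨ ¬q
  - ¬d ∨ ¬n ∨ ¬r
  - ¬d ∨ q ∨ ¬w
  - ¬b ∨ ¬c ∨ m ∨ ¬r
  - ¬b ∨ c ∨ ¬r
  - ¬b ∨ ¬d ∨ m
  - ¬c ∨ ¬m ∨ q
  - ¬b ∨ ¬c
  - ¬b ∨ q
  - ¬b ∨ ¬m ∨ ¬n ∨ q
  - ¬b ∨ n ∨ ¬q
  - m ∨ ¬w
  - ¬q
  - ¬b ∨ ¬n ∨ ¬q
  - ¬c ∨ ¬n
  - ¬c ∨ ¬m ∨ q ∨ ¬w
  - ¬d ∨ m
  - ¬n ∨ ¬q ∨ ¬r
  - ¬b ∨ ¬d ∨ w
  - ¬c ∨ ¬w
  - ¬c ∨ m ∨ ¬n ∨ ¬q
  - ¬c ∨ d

d = False, q = False, b = False, n = True, w = False, r = False, c = False, m = True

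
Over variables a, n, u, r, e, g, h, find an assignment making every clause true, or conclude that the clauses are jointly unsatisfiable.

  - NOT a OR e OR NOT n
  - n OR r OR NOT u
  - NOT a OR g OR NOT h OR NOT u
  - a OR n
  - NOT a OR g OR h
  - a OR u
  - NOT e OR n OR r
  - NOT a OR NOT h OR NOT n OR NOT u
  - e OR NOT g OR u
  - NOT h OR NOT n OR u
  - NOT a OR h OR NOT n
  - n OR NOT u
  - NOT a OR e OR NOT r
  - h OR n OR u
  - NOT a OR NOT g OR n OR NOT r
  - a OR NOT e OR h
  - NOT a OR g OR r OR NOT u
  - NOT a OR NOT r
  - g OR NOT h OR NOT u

Set a = False.
  then (a OR n) forces n = True.
  then (a OR u) forces u = True.
Set r = False.
Set e = False.
Set g = True.
Set h = False.
All clauses satisfied.

a=F, n=T, u=T, r=F, e=F, g=T, h=F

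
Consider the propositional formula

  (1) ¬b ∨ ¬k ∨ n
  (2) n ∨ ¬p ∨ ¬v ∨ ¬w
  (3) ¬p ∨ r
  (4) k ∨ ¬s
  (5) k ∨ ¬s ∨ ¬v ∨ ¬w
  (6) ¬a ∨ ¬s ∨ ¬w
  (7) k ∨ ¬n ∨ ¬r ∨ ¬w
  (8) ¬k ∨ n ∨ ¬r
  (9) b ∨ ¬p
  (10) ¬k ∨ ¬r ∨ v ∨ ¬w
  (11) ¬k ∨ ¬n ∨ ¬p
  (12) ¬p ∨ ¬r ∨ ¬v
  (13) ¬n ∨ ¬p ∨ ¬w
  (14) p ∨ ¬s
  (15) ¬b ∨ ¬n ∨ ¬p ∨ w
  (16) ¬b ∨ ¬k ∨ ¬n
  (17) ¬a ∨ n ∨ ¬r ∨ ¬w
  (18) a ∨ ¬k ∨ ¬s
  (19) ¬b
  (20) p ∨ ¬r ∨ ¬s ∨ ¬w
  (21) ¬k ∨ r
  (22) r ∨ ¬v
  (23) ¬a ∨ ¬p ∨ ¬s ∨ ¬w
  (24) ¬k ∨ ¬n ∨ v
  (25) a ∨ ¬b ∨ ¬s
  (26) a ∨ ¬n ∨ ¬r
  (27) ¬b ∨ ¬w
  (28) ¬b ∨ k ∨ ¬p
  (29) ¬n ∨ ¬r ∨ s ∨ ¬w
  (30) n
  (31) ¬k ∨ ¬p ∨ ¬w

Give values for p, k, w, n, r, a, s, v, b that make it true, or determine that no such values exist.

p: False, k: False, w: True, n: True, r: False, a: False, s: False, v: False, b: False

Unit clause (¬b) forces b = False.
Unit clause (n) forces n = True.
In (b ∨ ¬p) only ¬p is left, so p = False.
In (p ∨ ¬s) only ¬s is left, so s = False.
Set k = False.
Set w = True.
  then (k ∨ ¬n ∨ ¬r ∨ ¬w) forces r = False.
  then (r ∨ ¬v) forces v = False.
Set a = False.
All clauses satisfied.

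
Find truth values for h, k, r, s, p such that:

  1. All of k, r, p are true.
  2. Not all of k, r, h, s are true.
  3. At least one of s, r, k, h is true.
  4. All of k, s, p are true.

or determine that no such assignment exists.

h: False, k: True, r: True, s: True, p: True

  (1) {k, r, p}: all 3 true ✓
  (2) {k, r, h, s}: 3/4 true — not all ✓
  (3) {s, r, k, h}: 3 true — at least one ✓
  (4) {k, s, p}: all 3 true ✓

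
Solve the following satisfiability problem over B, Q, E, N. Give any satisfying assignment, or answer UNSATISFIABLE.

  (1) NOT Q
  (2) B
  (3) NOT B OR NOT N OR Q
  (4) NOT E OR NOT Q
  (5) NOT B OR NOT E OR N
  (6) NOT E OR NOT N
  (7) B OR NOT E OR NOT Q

Unit clause (NOT Q) forces Q = False.
Unit clause (B) forces B = True.
In (NOT B OR NOT N OR Q) only NOT N is left, so N = False.
In (NOT B OR NOT E OR N) only NOT E is left, so E = False.
Check each clause:
  (NOT Q): NOT Q holds.
  (B): B holds.
  (NOT B OR NOT N OR Q): NOT N holds.
  (NOT E OR NOT Q): NOT E holds.
  (NOT B OR NOT E OR N): NOT E holds.
  (NOT E OR NOT N): NOT E holds.
  (B OR NOT E OR NOT Q): B holds.
All clauses satisfied.

B = True, Q = False, E = False, N = False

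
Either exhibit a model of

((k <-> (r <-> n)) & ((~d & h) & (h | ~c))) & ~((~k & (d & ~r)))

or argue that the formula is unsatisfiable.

c = True, k = False, n = False, d = False, h = True, r = True

  (k <-> (r <-> n)) & ((~d & h) & (h | ~c)) = True
    k <-> (r <-> n) = True
      r <-> n = False
    (~d & h) & (h | ~c) = True
      ~d & h = True
        ~d = True
      h | ~c = True
        ~c = False
  ~((~k & (d & ~r))) = True
    ~k & (d & ~r) = False
      ~k = True
      d & ~r = False
        ~r = False
Both conjuncts True, so the formula holds.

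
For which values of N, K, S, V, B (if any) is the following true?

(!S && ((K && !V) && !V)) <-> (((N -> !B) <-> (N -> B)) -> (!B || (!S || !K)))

N = False; K = True; S = True; V = True; B = True

  (!S && ((K && !V) && !V)) <-> (((N -> !B) <-> (N -> B)) -> (!B || (!S || !K))) = True
    !S && ((K && !V) && !V) = False
      !S = False
      (K && !V) && !V = False
        K && !V = False
          !V = False
        !V = False
    ((N -> !B) <-> (N -> B)) -> (!B || (!S || !K)) = False
      (N -> !B) <-> (N -> B) = True
        N -> !B = True
          !B = False
        N -> B = True
      !B || (!S || !K) = False
        !B = False
        !S || !K = False
          !S = False
          !K = False
The formula evaluates to True.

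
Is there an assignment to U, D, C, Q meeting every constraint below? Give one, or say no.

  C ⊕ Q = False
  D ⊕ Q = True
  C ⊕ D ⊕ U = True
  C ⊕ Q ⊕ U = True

UNSATISFIABLE

Adding constraints 2, 3, 4 mod 2: every variable appears an even number of times on the left, so the left side is 0.
But the right sides sum to 1 (mod 2). 0 ≠ 1 — the system is inconsistent.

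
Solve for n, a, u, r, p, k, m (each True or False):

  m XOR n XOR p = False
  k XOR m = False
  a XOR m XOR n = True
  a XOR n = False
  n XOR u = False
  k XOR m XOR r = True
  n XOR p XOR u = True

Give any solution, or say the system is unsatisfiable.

n = False; a = False; u = False; r = True; p = True; k = True; m = True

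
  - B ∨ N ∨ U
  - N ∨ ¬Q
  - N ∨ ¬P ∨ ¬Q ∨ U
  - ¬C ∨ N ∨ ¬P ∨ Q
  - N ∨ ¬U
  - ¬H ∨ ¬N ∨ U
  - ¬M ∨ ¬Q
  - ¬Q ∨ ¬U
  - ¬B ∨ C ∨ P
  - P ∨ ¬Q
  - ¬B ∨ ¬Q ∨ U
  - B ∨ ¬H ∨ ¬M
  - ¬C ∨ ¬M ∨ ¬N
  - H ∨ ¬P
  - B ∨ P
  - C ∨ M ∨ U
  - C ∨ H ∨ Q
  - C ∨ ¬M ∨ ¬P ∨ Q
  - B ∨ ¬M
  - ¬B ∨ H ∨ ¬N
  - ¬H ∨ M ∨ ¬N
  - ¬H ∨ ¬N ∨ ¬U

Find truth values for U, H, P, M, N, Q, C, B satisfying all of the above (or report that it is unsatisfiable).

U: False, H: True, P: False, M: True, N: False, Q: False, C: True, B: True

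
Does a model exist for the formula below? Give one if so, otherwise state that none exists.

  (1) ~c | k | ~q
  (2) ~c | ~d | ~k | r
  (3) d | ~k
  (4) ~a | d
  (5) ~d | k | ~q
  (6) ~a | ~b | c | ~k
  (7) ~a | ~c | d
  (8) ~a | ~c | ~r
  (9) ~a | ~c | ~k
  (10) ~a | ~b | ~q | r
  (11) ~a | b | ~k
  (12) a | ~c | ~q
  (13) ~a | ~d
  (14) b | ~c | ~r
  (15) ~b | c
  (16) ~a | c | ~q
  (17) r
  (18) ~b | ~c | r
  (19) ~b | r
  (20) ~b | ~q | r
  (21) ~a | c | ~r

Unit clause (r) forces r = True.
Set c = True.
  then (~a | ~c | ~r) forces a = False.
  then (a | ~c | ~q) forces q = False.
  then (b | ~c | ~r) forces b = True.
Set k = False.
Set d = False.
All clauses satisfied.

c = True, k = False, q = False, a = False, r = True, d = False, b = True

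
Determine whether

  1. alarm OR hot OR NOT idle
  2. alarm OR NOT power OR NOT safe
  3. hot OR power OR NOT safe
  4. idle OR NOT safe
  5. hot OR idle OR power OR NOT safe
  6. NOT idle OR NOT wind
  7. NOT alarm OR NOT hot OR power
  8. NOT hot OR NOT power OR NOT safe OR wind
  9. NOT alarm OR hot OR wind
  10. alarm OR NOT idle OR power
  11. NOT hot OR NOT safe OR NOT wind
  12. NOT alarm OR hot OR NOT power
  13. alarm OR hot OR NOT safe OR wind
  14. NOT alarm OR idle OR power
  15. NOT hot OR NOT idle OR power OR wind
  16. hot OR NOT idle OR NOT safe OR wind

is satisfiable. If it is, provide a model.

Set wind = False.
Set idle = True.
Set alarm = False.
  then (alarm OR hot OR NOT idle) forces hot = True.
  then (alarm OR NOT idle OR power) forces power = True.
  then (alarm OR NOT power OR NOT safe) forces safe = False.
All clauses satisfied.

wind: False, idle: True, alarm: False, hot: True, safe: False, power: True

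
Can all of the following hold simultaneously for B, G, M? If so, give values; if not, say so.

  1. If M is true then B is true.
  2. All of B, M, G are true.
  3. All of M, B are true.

B=T, G=T, M=T

  (1) M=T ⇒ B: T ✓
  (2) {B, M, G}: all 3 true ✓
  (3) {M, B}: all 2 true ✓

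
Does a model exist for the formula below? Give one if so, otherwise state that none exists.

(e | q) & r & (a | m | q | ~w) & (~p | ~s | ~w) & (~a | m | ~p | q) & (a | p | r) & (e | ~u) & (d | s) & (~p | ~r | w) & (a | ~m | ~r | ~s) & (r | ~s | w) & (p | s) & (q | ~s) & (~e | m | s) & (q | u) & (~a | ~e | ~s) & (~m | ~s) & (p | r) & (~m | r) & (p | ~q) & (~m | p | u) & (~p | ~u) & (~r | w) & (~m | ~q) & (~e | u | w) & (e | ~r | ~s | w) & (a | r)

p: True; e: False; s: False; m: False; w: True; r: True; q: True; a: False; d: True; u: False

Unit clause (r) forces r = True.
In (~r | w) only w is left, so w = True.
Try p = False:
  (p | s) forces s = True.
  (q | ~s) forces q = True.
  clause (p | ~q) is falsified — backtrack.
So p = True.
  then (~p | ~s | ~w) forces s = False.
  then (d | s) forces d = True.
  then (~p | ~u) forces u = False.
  then (q | u) forces q = True.
  then (~m | ~q) forces m = False.
  then (~e | m | s) forces e = False.
Set a = False.
All clauses satisfied.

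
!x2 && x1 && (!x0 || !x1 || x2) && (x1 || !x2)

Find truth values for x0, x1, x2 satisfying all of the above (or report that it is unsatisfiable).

Unit clause (!x2) forces x2 = False.
Unit clause (x1) forces x1 = True.
In (!x0 || !x1 || x2) only !x0 is left, so x0 = False.
Check each clause:
  (!x2): !x2 holds.
  (x1): x1 holds.
  (!x0 || !x1 || x2): !x0 holds.
  (x1 || !x2): x1 holds.
All clauses satisfied.

x0: False, x1: True, x2: False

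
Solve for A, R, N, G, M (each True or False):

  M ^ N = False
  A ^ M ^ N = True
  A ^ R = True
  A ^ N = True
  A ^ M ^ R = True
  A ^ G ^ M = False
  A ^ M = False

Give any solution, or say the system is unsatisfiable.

The formula is unsatisfiable.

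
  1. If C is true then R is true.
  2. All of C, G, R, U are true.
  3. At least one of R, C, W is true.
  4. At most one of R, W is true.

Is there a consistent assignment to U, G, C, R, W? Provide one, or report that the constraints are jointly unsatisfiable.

U=T, G=T, C=T, R=T, W=F

  (1) C=T ⇒ R: T ✓
  (2) {C, G, R, U}: all 4 true ✓
  (3) {R, C, W}: 2 true — at least one ✓
  (4) {R, W}: 1 true — at most one ✓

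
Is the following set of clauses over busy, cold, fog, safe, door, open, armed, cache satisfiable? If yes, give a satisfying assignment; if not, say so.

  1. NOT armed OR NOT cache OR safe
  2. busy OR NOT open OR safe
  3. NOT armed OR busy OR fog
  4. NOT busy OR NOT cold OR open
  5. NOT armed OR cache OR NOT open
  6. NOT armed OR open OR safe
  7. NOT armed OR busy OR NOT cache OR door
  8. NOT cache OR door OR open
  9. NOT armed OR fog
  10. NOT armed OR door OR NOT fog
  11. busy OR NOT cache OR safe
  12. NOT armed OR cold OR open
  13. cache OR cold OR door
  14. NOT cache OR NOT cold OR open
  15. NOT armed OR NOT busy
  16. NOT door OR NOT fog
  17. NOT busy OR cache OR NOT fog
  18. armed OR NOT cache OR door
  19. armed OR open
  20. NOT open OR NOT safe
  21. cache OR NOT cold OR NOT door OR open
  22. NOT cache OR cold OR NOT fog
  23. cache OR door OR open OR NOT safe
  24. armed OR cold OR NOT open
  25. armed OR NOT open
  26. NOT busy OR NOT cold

Unsatisfiable — no assignment works.

Case armed = True:
  (NOT armed OR fog) forces fog = True.
  (NOT armed OR door OR NOT fog) forces door = True.
  Clause (NOT door OR NOT fog) is falsified — contradiction.
Case armed = False:
  (armed OR open) forces open = True.
  Clause (armed OR NOT open) is falsified — contradiction.
Both cases fail, so the formula is unsatisfiable.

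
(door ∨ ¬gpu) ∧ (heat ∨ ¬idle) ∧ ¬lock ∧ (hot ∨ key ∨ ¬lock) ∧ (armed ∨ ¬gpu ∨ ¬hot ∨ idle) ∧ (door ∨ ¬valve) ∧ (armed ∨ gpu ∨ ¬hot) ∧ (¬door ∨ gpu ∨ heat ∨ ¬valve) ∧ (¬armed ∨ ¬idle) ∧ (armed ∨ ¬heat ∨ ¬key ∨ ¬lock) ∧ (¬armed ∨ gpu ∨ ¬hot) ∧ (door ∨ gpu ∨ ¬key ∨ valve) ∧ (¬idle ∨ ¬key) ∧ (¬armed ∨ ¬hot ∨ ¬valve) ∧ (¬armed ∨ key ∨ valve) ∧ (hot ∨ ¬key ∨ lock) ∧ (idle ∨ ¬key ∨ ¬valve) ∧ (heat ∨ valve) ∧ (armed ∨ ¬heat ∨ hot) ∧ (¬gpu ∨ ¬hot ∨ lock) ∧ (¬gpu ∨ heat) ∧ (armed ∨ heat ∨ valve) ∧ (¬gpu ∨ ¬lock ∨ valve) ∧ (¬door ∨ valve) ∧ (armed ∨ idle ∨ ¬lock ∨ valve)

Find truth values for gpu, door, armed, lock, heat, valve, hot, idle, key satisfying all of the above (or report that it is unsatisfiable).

gpu=T; door=T; armed=T; lock=F; heat=T; valve=T; hot=F; idle=F; key=F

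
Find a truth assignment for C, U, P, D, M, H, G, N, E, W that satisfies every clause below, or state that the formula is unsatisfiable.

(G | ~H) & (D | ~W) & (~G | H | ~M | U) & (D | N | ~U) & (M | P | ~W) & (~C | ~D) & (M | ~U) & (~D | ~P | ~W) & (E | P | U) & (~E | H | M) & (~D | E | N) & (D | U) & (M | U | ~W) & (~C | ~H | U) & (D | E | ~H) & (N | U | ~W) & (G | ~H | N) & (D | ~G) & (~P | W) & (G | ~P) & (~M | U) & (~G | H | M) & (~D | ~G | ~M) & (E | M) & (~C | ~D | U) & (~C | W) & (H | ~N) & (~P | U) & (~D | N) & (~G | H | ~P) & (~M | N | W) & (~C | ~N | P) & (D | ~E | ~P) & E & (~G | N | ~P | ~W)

C = False; U = False; P = False; D = True; M = False; H = True; G = True; N = True; E = True; W = False

Unit clause (E) forces E = True.
Try C = True:
  (~C | ~D) forces D = False.
  (D | ~W) forces W = False.
  clause (~C | W) is falsified — backtrack.
So C = False.
Set U = False.
  then (D | U) forces D = True.
  then (~M | U) forces M = False.
  then (~P | U) forces P = False.
  then (~D | N) forces N = True.
  then (M | P | ~W) forces W = False.
  then (~E | H | M) forces H = True.
  then (G | ~H) forces G = True.
All clauses satisfied.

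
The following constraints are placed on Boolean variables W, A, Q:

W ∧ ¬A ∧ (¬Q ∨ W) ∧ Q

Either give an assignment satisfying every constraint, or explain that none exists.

Unit clause (W) forces W = True.
Unit clause (¬A) forces A = False.
Unit clause (Q) forces Q = True.
Check each clause:
  (W): W holds.
  (¬A): ¬A holds.
  (¬Q ∨ W): W holds.
  (Q): Q holds.
All clauses satisfied.

W = True; A = False; Q = True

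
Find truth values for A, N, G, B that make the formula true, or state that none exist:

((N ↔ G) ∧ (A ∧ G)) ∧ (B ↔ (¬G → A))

A: True; N: True; G: True; B: True

  (N ↔ G) ∧ (A ∧ G) = True
    N ↔ G = True
    A ∧ G = True
  B ↔ (¬G → A) = True
    ¬G → A = True
      ¬G = False
Both conjuncts True, so the formula holds.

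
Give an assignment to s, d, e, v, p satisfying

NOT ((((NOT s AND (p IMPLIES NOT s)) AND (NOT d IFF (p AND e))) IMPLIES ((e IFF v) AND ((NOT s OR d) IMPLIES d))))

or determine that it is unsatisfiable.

s = False, d = False, e = True, v = False, p = True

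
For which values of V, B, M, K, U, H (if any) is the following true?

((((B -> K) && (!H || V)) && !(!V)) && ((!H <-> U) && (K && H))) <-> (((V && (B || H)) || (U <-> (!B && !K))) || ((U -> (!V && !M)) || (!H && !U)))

V = False; B = True; M = True; K = True; U = True; H = False

  ((((B -> K) && (!H || V)) && !(!V)) && ((!H <-> U) && (K && H))) <-> (((V && (B || H)) || (U <-> (!B && !K))) || ((U -> (!V && !M)) || (!H && !U))) = True
    (((B -> K) && (!H || V)) && !(!V)) && ((!H <-> U) && (K && H)) = False
      ((B -> K) && (!H || V)) && !(!V) = False
        (B -> K) && (!H || V) = True
          B -> K = True
          !H || V = True
            !H = True
        !(!V) = False
          !V = True
      (!H <-> U) && (K && H) = False
        !H <-> U = True
          !H = True
        K && H = False
    ((V && (B || H)) || (U <-> (!B && !K))) || ((U -> (!V && !M)) || (!H && !U)) = False
      (V && (B || H)) || (U <-> (!B && !K)) = False
        V && (B || H) = False
          B || H = True
        U <-> (!B && !K) = False
          !B && !K = False
            !B = False
            !K = False
      (U -> (!V && !M)) || (!H && !U) = False
        U -> (!V && !M) = False
          !V && !M = False
            !V = True
            !M = False
        !H && !U = False
          !H = True
          !U = False
The formula evaluates to True.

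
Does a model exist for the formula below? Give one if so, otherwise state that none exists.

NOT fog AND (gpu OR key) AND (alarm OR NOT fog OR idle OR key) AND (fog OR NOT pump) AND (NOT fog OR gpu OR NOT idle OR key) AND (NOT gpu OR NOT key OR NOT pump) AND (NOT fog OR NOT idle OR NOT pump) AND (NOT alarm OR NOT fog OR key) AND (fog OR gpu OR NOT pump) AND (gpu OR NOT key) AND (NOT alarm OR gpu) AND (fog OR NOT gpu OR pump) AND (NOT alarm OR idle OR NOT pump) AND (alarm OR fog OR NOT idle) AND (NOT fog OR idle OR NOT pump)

No satisfying assignment exists.

Case fog = True:
  Clause (NOT fog) is falsified — contradiction.
Case fog = False:
  (fog OR NOT pump) forces pump = False.
  (fog OR NOT gpu OR pump) forces gpu = False.
  (gpu OR key) forces key = True.
  Clause (gpu OR NOT key) is falsified — contradiction.
Both cases fail, so the formula is unsatisfiable.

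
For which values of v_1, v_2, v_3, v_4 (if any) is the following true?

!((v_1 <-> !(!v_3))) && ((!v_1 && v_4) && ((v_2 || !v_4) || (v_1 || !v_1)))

v_1 = False, v_2 = False, v_3 = True, v_4 = True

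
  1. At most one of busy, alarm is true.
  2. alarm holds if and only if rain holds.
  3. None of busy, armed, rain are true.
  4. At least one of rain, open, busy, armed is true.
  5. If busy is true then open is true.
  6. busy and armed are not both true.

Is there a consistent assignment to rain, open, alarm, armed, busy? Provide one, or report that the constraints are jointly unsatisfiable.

rain: False, open: True, alarm: False, armed: False, busy: False

  (1) {busy, alarm}: 0 true — at most one ✓
  (2) alarm=F, rain=F — same ✓
  (3) {busy, armed, rain}: 0 true — none ✓
  (4) {rain, open, busy, armed}: 1 true — at least one ✓
  (5) busy=F ⇒ open: vacuous ✓
  (6) busy=F, armed=F — not both ✓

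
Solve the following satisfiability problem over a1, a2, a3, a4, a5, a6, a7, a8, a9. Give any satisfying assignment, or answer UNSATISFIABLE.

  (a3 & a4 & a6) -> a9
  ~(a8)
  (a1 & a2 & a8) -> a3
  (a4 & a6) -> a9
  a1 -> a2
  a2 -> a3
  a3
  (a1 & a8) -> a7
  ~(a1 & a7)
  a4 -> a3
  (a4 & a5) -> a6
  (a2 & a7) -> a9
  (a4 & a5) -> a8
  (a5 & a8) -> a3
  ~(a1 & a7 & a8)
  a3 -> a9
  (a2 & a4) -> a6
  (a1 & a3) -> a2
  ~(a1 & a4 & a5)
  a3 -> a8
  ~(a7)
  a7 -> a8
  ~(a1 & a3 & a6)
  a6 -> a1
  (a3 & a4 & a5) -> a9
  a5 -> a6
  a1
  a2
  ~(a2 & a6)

Case a8 = True:
  Clause (~a8) is falsified — contradiction.
Case a8 = False:
  (a3) forces a3 = True.
  Clause (~a3 | a8) is falsified — contradiction.
Both cases fail, so the formula is unsatisfiable.

Unsatisfiable — no assignment works.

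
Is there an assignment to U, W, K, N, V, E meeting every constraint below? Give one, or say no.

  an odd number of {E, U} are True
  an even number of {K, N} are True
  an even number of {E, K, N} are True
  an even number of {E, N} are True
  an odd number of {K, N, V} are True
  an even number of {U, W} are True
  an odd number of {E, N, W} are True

U=T, W=T, K=F, N=F, V=T, E=F

{E, U}: 1 true → odd ✓
{K, N}: 0 true → even ✓
{E, K, N}: 0 true → even ✓
{E, N}: 0 true → even ✓
{K, N, V}: 1 true → odd ✓
{U, W}: 2 true → even ✓
{E, N, W}: 1 true → odd ✓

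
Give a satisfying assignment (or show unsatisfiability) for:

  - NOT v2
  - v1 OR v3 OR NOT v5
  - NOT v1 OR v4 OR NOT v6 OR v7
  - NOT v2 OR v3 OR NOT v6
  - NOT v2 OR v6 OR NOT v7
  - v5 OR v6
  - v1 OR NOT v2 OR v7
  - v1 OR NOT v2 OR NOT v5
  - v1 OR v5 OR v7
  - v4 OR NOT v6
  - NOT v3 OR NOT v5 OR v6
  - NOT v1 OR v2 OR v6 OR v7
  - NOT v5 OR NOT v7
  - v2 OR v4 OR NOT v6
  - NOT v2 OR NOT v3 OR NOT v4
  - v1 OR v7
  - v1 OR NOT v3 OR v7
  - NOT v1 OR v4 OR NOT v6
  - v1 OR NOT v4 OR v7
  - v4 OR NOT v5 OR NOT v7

v1=T, v2=F, v3=F, v4=T, v5=F, v6=T, v7=T

Unit clause (NOT v2) forces v2 = False.
Set v1 = True.
Set v3 = False.
Set v4 = True.
Set v5 = False.
  then (v5 OR v6) forces v6 = True.
Set v7 = True.
All clauses satisfied.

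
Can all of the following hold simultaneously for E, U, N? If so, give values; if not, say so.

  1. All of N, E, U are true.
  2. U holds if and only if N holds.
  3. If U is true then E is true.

E=T, U=T, N=T

  (1) {N, E, U}: all 3 true ✓
  (2) U=T, N=T — same ✓
  (3) U=T ⇒ E: T ✓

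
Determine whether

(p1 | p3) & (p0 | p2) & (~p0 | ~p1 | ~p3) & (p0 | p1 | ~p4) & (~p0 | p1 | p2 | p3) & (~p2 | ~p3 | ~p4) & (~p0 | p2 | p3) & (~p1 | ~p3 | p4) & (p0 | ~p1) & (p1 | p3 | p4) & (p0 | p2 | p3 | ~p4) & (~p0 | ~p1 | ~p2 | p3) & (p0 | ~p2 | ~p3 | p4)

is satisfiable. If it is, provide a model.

Try p0 = False:
  (p0 | p2) forces p2 = True.
  (p0 | ~p1) forces p1 = False.
  (p1 | p3) forces p3 = True.
  (p0 | p1 | ~p4) forces p4 = False.
  clause (p0 | ~p2 | ~p3 | p4) is falsified — backtrack.
So p0 = True.
Set p1 = False.
  then (p1 | p3) forces p3 = True.
Set p2 = False.
Set p4 = False.
All clauses satisfied.

p0: True, p1: False, p2: False, p3: True, p4: False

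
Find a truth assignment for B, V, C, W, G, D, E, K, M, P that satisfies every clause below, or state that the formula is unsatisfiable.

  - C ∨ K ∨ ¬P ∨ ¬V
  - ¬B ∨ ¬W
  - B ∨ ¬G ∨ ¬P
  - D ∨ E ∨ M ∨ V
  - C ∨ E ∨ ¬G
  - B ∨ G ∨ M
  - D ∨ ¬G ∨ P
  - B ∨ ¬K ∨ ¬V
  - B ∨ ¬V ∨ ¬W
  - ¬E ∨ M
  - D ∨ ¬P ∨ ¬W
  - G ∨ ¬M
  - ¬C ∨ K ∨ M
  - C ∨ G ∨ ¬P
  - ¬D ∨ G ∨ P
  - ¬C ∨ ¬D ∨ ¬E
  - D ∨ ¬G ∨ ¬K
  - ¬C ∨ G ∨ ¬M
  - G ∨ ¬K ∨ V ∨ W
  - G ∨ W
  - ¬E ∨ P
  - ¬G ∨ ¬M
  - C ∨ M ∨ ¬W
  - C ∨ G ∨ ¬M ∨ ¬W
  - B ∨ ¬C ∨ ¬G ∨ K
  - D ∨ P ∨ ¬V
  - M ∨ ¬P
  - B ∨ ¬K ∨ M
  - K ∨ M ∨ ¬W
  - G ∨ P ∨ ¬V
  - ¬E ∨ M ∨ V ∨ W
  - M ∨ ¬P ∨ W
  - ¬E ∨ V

B=T; V=F; C=T; W=F; G=T; D=T; E=F; K=T; M=F; P=F

Set B = True.
  then (¬B ∨ ¬W) forces W = False.
  then (G ∨ W) forces G = True.
  then (¬G ∨ ¬M) forces M = False.
  then (M ∨ ¬P) forces P = False.
  then (D ∨ ¬G ∨ P) forces D = True.
  then (¬E ∨ M) forces E = False.
  then (C ∨ E ∨ ¬G) forces C = True.
  then (¬C ∨ K ∨ M) forces K = True.
Set V = False.
All clauses satisfied.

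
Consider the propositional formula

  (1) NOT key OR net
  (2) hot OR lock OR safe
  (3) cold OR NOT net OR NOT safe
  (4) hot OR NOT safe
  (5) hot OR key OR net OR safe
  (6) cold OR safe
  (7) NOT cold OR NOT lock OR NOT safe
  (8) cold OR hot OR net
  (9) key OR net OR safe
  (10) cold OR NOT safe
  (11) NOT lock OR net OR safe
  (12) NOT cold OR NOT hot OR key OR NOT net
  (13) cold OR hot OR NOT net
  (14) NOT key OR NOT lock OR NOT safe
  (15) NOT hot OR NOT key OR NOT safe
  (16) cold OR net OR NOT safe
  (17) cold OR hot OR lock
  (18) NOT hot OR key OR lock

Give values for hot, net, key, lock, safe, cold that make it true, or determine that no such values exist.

Set hot = False.
  then (hot OR NOT safe) forces safe = False.
  then (cold OR safe) forces cold = True.
  then (hot OR lock OR safe) forces lock = True.
  then (NOT lock OR net OR safe) forces net = True.
Set key = False.
All clauses satisfied.

hot = False, net = True, key = False, lock = True, safe = False, cold = True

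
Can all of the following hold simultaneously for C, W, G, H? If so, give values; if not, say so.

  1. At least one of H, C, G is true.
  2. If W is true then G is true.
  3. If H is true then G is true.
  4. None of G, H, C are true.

Case C = True:
  Constraint (4) is violated (C=T) — contradiction.
Case C = False:
  (4) forces G = False.
  (1) with C=F, G=F forces H = True.
  Constraint (3) is violated (H=T, G=F) — contradiction.
Both cases fail — unsatisfiable.

Unsatisfiable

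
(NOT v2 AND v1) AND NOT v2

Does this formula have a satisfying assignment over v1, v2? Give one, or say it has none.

v1: True, v2: False

  NOT v2 AND v1 = True
    NOT v2 = True
  NOT v2 = True
Both conjuncts True, so the formula holds.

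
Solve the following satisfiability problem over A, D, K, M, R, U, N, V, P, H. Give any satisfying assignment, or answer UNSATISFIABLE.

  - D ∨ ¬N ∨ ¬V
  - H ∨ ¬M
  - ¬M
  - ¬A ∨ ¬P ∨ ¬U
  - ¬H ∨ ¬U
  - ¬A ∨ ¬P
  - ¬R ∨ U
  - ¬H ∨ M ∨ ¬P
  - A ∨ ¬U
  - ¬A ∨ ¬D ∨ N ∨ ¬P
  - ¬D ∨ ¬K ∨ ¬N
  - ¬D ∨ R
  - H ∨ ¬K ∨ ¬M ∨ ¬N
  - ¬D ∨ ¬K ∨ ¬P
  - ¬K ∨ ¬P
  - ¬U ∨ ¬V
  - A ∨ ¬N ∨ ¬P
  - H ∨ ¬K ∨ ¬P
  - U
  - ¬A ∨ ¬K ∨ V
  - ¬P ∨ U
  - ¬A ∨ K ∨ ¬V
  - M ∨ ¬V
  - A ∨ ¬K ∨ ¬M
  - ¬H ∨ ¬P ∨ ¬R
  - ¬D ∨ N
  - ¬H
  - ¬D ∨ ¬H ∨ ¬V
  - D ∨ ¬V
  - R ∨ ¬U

Unit clause (¬M) forces M = False.
Unit clause (U) forces U = True.
In (M ∨ ¬V) only ¬V is left, so V = False.
Unit clause (¬H) forces H = False.
In (R ∨ ¬U) only R is left, so R = True.
In (A ∨ ¬U) only A is left, so A = True.
In (¬A ∨ ¬K ∨ V) only ¬K is left, so K = False.
In (¬A ∨ ¬P ∨ ¬U) only ¬P is left, so P = False.
Set D = False.
Set N = False.
All clauses satisfied.

A = True, D = False, K = False, M = False, R = True, U = True, N = False, V = False, P = False, H = False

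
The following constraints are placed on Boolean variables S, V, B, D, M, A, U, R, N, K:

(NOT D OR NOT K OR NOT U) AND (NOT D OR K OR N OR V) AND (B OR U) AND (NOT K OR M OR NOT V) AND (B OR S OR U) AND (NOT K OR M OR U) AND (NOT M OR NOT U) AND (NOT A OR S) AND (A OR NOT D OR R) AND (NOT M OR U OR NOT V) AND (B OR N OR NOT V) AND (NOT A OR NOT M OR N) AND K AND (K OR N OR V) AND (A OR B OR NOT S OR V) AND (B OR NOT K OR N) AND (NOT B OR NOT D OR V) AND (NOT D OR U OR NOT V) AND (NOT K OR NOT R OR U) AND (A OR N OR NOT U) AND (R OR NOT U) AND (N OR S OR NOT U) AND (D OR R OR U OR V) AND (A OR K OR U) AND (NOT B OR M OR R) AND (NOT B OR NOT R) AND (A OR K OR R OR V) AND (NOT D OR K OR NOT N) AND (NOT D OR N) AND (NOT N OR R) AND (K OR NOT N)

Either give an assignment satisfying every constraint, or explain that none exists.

S: True; V: False; B: False; D: False; M: False; A: True; U: True; R: True; N: True; K: True

Unit clause (K) forces K = True.
Set S = True.
Set V = False.
Try B = True:
  (NOT B OR NOT D OR V) forces D = False.
  (NOT B OR NOT R) forces R = False.
  (R OR NOT U) forces U = False.
  clause (D OR R OR U OR V) is falsified — backtrack.
So B = False.
  then (B OR U) forces U = True.
  then (NOT M OR NOT U) forces M = False.
  then (A OR B OR NOT S OR V) forces A = True.
  then (B OR NOT K OR N) forces N = True.
  then (R OR NOT U) forces R = True.
  then (NOT D OR NOT K OR NOT U) forces D = False.
All clauses satisfied.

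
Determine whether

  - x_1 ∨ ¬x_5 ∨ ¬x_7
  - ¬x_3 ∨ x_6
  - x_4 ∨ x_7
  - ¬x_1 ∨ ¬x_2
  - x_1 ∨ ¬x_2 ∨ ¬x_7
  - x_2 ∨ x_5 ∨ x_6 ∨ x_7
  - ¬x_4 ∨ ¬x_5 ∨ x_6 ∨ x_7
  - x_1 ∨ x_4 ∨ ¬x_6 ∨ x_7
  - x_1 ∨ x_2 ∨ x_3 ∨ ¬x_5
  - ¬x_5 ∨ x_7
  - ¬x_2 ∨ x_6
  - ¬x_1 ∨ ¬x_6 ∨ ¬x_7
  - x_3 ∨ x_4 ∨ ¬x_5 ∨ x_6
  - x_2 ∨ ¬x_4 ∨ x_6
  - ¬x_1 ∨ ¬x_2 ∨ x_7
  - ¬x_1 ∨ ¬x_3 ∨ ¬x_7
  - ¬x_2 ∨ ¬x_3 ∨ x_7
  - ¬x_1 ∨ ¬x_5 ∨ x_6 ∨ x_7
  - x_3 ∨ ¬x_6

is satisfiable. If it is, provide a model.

x_1: True, x_2: False, x_3: False, x_4: False, x_5: False, x_6: False, x_7: True

Set x_1 = True.
  then (¬x_1 ∨ ¬x_2) forces x_2 = False.
Set x_3 = False.
  then (x_3 ∨ ¬x_6) forces x_6 = False.
  then (x_2 ∨ ¬x_4 ∨ x_6) forces x_4 = False.
  then (x_4 ∨ x_7) forces x_7 = True.
  then (x_3 ∨ x_4 ∨ ¬x_5 ∨ x_6) forces x_5 = False.
All clauses satisfied.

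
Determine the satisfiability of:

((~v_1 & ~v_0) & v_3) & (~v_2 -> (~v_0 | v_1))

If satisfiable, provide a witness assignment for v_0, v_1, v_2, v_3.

v_0: False; v_1: False; v_2: False; v_3: True

  (~v_1 & ~v_0) & v_3 = True
    ~v_1 & ~v_0 = True
      ~v_1 = True
      ~v_0 = True
  ~v_2 -> (~v_0 | v_1) = True
    ~v_2 = True
    ~v_0 | v_1 = True
      ~v_0 = True
Both conjuncts True, so the formula holds.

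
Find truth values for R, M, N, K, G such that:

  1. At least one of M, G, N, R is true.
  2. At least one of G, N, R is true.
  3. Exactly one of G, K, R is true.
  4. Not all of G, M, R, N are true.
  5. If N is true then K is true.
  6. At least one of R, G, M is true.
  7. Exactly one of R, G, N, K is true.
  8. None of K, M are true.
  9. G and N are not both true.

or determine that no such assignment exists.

R=F, M=F, N=F, K=F, G=T

  (1) {M, G, N, R}: 1 true — at least one ✓
  (2) {G, N, R}: 1 true — at least one ✓
  (3) {G, K, R}: 1 true — exactly one ✓
  (4) {G, M, R, N}: 1/4 true — not all ✓
  (5) N=F ⇒ K: vacuous ✓
  (6) {R, G, M}: 1 true — at least one ✓
  (7) {R, G, N, K}: 1 true — exactly one ✓
  (8) {K, M}: 0 true — none ✓
  (9) G=T, N=F — not both ✓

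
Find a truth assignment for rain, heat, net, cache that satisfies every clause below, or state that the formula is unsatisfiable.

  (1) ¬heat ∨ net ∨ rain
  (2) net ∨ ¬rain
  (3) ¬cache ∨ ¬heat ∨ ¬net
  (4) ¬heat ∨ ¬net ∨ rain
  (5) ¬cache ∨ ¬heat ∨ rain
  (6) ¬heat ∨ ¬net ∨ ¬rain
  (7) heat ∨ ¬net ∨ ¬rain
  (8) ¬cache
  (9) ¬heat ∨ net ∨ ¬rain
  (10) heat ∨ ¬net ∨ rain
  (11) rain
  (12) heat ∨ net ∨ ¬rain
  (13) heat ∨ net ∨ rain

Case rain = True:
  (net ∨ ¬rain) forces net = True.
  (¬heat ∨ ¬net ∨ ¬rain) forces heat = False.
  Clause (heat ∨ ¬net ∨ ¬rain) is falsified — contradiction.
Case rain = False:
  Clause (rain) is falsified — contradiction.
Both cases fail, so the formula is unsatisfiable.

Unsatisfiable — no assignment works.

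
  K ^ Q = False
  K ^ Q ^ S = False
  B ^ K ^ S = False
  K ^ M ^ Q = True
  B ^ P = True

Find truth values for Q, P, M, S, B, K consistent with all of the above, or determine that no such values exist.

Q: True, P: False, M: True, S: False, B: True, K: True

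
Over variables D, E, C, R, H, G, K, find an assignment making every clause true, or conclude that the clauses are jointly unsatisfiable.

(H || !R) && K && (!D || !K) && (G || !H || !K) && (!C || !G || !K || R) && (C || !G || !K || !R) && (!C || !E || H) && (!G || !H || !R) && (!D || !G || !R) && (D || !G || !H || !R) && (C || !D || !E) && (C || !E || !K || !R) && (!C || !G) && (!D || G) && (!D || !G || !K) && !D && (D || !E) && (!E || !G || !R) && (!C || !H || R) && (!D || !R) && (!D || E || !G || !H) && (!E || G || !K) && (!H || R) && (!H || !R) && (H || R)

Case R = True:
  (H || !R) forces H = True.
  Clause (!H || !R) is falsified — contradiction.
Case R = False:
  (K) forces K = True.
  (!D || !K) forces D = False.
  (D || !E) forces E = False.
  (!H || R) forces H = False.
  Clause (H || R) is falsified — contradiction.
Both cases fail, so the formula is unsatisfiable.

Unsatisfiable — no assignment works.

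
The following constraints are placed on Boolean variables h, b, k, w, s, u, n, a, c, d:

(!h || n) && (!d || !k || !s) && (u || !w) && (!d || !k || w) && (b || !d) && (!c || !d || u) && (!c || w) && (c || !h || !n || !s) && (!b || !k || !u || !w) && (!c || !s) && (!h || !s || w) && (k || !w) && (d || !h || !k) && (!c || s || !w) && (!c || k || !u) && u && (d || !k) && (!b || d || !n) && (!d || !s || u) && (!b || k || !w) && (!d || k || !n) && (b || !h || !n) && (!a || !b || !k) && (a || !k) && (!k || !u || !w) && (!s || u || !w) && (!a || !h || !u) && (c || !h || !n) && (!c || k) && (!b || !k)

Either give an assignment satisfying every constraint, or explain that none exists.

Unit clause (u) forces u = True.
Try h = True:
  (!h || n) forces n = True.
  (b || !h || !n) forces b = True.
  (!b || d || !n) forces d = True.
  (!d || k || !n) forces k = True.
  clause (!b || !k) is falsified — backtrack.
So h = False.
Set b = False.
  then (b || !d) forces d = False.
  then (d || !k) forces k = False.
  then (!c || k) forces c = False.
  then (k || !w) forces w = False.
Set s = False.
Set n = True.
Set a = False.
All clauses satisfied.

h = False, b = False, k = False, w = False, s = False, u = True, n = True, a = False, c = False, d = False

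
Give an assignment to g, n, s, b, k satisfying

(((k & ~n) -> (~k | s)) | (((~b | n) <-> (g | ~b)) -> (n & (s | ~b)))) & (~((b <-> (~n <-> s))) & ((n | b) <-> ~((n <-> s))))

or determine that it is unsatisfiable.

g = False, n = True, s = False, b = False, k = True

  ((k & ~n) -> (~k | s)) | (((~b | n) <-> (g | ~b)) -> (n & (s | ~b))) = True
    (k & ~n) -> (~k | s) = True
      k & ~n = False
        ~n = False
      ~k | s = False
        ~k = False
    ((~b | n) <-> (g | ~b)) -> (n & (s | ~b)) = True
      (~b | n) <-> (g | ~b) = True
        ~b | n = True
          ~b = True
        g | ~b = True
          ~b = True
      n & (s | ~b) = True
        s | ~b = True
          ~b = True
  ~((b <-> (~n <-> s))) & ((n | b) <-> ~((n <-> s))) = True
    ~((b <-> (~n <-> s))) = True
      b <-> (~n <-> s) = False
        ~n <-> s = True
          ~n = False
    (n | b) <-> ~((n <-> s)) = True
      n | b = True
      ~((n <-> s)) = True
        n <-> s = False
Both conjuncts True, so the formula holds.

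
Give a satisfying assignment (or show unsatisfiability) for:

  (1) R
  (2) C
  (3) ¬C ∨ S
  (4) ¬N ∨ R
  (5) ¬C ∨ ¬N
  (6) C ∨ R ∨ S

Unit clause (R) forces R = True.
Unit clause (C) forces C = True.
In (¬C ∨ S) only S is left, so S = True.
In (¬C ∨ ¬N) only ¬N is left, so N = False.
All clauses satisfied.

R=T, S=T, C=T, N=F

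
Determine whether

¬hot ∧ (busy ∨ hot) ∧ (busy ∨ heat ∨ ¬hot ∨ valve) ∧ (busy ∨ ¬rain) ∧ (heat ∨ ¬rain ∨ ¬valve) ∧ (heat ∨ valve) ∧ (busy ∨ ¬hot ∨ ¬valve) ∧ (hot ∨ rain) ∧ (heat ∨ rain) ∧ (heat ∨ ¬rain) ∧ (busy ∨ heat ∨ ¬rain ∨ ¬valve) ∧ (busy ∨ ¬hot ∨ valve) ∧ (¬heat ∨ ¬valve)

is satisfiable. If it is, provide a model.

valve = False, rain = True, busy = True, hot = False, heat = True

Unit clause (¬hot) forces hot = False.
In (busy ∨ hot) only busy is left, so busy = True.
In (hot ∨ rain) only rain is left, so rain = True.
In (heat ∨ ¬rain) only heat is left, so heat = True.
In (¬heat ∨ ¬valve) only ¬valve is left, so valve = False.
All clauses satisfied.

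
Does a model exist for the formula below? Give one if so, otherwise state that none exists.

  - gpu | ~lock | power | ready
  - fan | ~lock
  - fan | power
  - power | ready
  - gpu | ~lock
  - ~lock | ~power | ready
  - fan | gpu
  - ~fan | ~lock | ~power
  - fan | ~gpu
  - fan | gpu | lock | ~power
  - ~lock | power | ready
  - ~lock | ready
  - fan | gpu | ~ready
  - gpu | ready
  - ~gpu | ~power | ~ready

lock=F, gpu=F, fan=T, ready=T, power=F

Set lock = False.
Set gpu = False.
  then (fan | gpu) forces fan = True.
  then (gpu | ready) forces ready = True.
Set power = False.
All clauses satisfied.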